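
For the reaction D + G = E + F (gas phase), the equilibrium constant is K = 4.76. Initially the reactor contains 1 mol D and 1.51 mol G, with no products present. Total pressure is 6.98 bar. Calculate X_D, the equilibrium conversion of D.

X = 0.806

Take 1 mol D as basis and let X be its fractional conversion, so ξ = X.
Mole table: n_D = 1 − X; n_G = 1.51 − X; n_E = X; n_F = X.
Total moles n_T = 2.51 (Δν = 0, constant).
y_i = n_i/n_T, p_i = y_i·P. K = p_E p_F / (p_D p_G).
This yields a degree-2 equation in X; solving on (0,1), X = 0.806.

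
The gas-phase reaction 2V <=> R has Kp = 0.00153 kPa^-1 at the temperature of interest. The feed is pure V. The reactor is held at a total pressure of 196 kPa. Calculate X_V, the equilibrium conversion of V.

X = 0.326

Basis: 1 mol V initially; let X = conversion of V. Extent ξ = 0.5X.
Species balance: n_V = 1 − X; n_R = 0.5X.
n_T = Σnᵢ = 1 − 0.5X.
y_i = n_i/n_T, p_i = y_i·P. Kp = p_R / (p_V^2).
Substituting and setting equal to 0.00153 kPa^-1 gives a polynomial in X; the root in (0,1) is X = 0.326.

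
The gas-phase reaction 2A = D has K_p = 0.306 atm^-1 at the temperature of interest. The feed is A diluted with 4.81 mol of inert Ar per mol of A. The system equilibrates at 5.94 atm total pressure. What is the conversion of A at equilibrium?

X = 0.308

Let X = conversion of A (basis 1 mol A); extent of reaction ξ = 0.5X.
At extent ξ: n_A = 1 − X; n_D = 0.5X; n_I = 4.81 (inert).
n_T = Σnᵢ = 5.81 − 0.5X.
Mole fractions y_i = n_i/n_T; K_p = p_D / (p_A^2) with p_i = y_i·P.
Substituting and setting equal to 0.306 atm^-1 gives a polynomial in X; the root in (0,1) is X = 0.308.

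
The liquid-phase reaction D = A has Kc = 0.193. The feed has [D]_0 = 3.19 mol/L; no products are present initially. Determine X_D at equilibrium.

X = 0.162

Let X = conversion of D; extent ξ = 3.19·X mol/L.
Concentrations: [D] = 3.19 − 3.19X; [A] = 3.19X.
Kc = [A] / ([D]).
Equating to 0.193: the physical root is X = 0.162.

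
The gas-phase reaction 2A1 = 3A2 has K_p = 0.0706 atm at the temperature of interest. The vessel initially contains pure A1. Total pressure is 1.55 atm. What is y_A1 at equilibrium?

Basis: 1 mol A1 initially; let X = conversion of A1. Extent ξ = 0.5X.
At extent ξ: n_A1 = 1 − X; n_A2 = 1.5X.
n_T = Σnᵢ = 1 + 0.5X.
With p_i = (n_i/n_T)P, K_p = p_A2^3 / (p_A1^2).
Equating to 0.0706 atm and solving on 0 < X < 1: X = 0.210.
Then n_A1 = 0.79, n_T = 1.11, so y_A1 = 0.715.

y_A1 = 0.715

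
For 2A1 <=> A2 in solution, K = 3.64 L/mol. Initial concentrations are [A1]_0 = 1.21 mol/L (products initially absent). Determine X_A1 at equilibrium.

X = 0.715

Let X = conversion of A1; extent ξ = 1.21X/2 mol/L.
Concentrations: [A1] = 1.21 − 1.21X; [A2] = 0.605X.
K = [A2] / ([A1]^2).
This equals 3.64 at X = 0.715 (the root in 0 < X < 1).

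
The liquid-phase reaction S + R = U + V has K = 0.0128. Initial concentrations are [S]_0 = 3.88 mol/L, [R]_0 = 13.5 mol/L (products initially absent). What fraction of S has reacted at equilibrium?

Let X = conversion of S; extent ξ = 3.88·X mol/L.
Concentrations: [S] = 3.88 − 3.88X; [R] = 13.5 − 3.88X; [U] = 3.88X; [V] = 3.88X.
K = [U] [V] / ([S] [R]).
This equals 0.0128 at X = 0.185 (the root in 0 < X < 1).

X = 0.185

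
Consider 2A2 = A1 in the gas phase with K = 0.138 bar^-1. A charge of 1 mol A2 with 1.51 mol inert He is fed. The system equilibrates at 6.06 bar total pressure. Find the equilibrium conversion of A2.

X = 0.325

Basis: 1 mol A2 initially; let X = conversion of A2. Extent ξ = 0.5X.
Mole table: n_A2 = 1 − X; n_A1 = 0.5X; n_I = 1.51 (inert).
n_T = Σnᵢ = 2.51 − 0.5X.
With p_i = (n_i/n_T)P, K = p_A1 / (p_A2^2).
Setting this equal to 0.138 bar^-1 and taking the physical root (0 < X < 1) gives X = 0.325.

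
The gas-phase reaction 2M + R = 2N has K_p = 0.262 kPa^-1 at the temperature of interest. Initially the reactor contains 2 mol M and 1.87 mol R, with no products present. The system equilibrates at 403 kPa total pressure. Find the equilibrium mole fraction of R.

y_R = 0.336

Take 2 mol M as basis and let X be its fractional conversion, so ξ = X.
At extent ξ: n_M = 2 − 2X; n_R = 1.87 − X; n_N = 2X.
n_T = Σnᵢ = 3.87 − X.
Mole fractions y_i = n_i/n_T; K_p = p_N^2 / (p_M^2 p_R) with p_i = y_i·P.
This yields a degree-3 equation in X; solving on (0,1), X = 0.856.
Then n_R = 1.01, n_T = 3.01, so y_R = 0.336.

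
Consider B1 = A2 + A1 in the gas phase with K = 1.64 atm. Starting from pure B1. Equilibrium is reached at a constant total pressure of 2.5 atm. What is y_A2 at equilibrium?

y_A2 = 0.386

Let X = conversion of B1 (basis 1 mol B1); extent of reaction ξ = X.
Moles: n_B1 = 1 − X; n_A2 = X; n_A1 = X.
Summing: n_T = 1 + X.
y_i = n_i/n_T, p_i = y_i·P. K = p_A2 p_A1 / (p_B1).
This yields a degree-2 equation in X; solving on (0,1), X = 0.629.
Then n_A2 = 0.629, n_T = 1.63, so y_A2 = 0.386.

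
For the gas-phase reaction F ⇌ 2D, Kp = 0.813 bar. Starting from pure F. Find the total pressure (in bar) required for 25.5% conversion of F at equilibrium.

P = 2.92 bar

Basis: 1 mol F initially; let X = conversion of F. Extent ξ = X.
At extent ξ: n_F = 1 − X; n_D = 2X.
n_T = Σnᵢ = 1 + X.
Kp = p_D^2 / (p_F) with p_i = (n_i/n_T)·P.
At X = 0.255: the mole-fraction product g(X) = Π y_i^ν_i = 0.2782. Since Kp = g(X)·P^{1}, P = (Kp/g)^(1/1) = (0.813/0.2782)^(1/1) = 2.92 bar.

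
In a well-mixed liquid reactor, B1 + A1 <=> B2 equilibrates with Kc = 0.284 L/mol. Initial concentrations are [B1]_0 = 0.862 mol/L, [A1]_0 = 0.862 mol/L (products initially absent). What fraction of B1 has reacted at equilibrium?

X = 0.169

Let X = conversion of B1; extent ξ = 0.862·X mol/L.
Concentrations: [B1] = 0.862 − 0.862X; [A1] = 0.862 − 0.862X; [B2] = 0.862X.
Kc = [B2] / ([B1] [A1]).
Equating to 0.284 L/mol: the physical root is X = 0.169.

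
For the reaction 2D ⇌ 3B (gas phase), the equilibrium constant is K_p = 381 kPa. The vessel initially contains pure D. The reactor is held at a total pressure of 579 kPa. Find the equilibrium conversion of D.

Take 1 mol D as basis and let X be its fractional conversion, so ξ = 0.5X.
At extent ξ: n_D = 1 − X; n_B = 1.5X.
Total moles n_T = 1 + 0.5X.
Mole fractions y_i = n_i/n_T; K_p = p_B^3 / (p_D^2) with p_i = y_i·P.
Substituting and setting equal to 381 kPa gives a polynomial in X; the root in (0,1) is X = 0.427.

X = 0.427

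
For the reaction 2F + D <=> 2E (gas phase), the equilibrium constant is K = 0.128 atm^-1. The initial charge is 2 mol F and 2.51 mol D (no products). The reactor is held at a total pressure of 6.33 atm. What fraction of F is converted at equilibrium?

X = 0.392

Let X = conversion of F (basis 2 mol F); extent of reaction ξ = X.
At extent ξ: n_F = 2 − 2X; n_D = 2.51 − X; n_E = 2X.
n_T = Σnᵢ = 4.51 − X.
With p_i = (n_i/n_T)P, K = p_E^2 / (p_F^2 p_D).
Setting this equal to 0.128 atm^-1 and taking the physical root (0 < X < 1) gives X = 0.392.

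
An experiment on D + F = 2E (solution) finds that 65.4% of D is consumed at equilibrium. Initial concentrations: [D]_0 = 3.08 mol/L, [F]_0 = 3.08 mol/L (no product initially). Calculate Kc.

Let X = conversion of D.
Concentrations: [D] = 3.08 − 3.08X; [F] = 3.08 − 3.08X; [E] = 6.16X.
At X = 0.654: [D] = 1.07, [F] = 1.07, [E] = 4.03.
Kc = [E]^2 / ([D] [F]) = 14.3.

Kc = 14.3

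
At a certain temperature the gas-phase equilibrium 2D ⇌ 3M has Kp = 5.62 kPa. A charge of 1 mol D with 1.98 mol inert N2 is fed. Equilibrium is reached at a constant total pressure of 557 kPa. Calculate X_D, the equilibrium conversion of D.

Let X = conversion of D (basis 1 mol D); extent of reaction ξ = 0.5X.
Moles: n_D = 1 − X; n_M = 1.5X; n_I = 1.98 (inert).
Total moles n_T = 2.98 + 0.5X.
Mole fractions y_i = n_i/n_T; Kp = p_M^3 / (p_D^2) with p_i = y_i·P.
Setting this equal to 5.62 kPa and taking the physical root (0 < X < 1) gives X = 0.183.

X = 0.183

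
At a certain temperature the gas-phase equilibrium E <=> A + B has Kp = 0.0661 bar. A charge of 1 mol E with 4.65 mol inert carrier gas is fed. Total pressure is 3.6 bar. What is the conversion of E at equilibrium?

Take 1 mol E as basis and let X be its fractional conversion, so ξ = X.
At extent ξ: n_E = 1 − X; n_A = X; n_B = X; n_I = 4.65 (inert).
n_T = Σnᵢ = 5.65 + X.
With p_i = (n_i/n_T)P, Kp = p_A p_B / (p_E).
This yields a degree-2 equation in X; solving on (0,1), X = 0.280.

X = 0.280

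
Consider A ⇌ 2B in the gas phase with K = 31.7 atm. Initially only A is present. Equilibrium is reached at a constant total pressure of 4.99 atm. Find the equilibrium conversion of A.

X = 0.783

Let X = conversion of A (basis 1 mol A); extent of reaction ξ = X.
Mole table: n_A = 1 − X; n_B = 2X.
Total moles n_T = 1 + X.
With p_i = (n_i/n_T)P, K = p_B^2 / (p_A).
Equating to 31.7 atm and solving on 0 < X < 1: X = 0.783.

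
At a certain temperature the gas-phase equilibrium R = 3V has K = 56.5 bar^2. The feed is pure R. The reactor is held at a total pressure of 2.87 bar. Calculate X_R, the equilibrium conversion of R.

X = 0.740

Let X = conversion of R (basis 1 mol R); extent of reaction ξ = X.
Mole table: n_R = 1 − X; n_V = 3X.
n_T = Σnᵢ = 1 + 2X.
y_i = n_i/n_T, p_i = y_i·P. K = p_V^3 / (p_R).
This yields a degree-3 equation in X; solving on (0,1), X = 0.740.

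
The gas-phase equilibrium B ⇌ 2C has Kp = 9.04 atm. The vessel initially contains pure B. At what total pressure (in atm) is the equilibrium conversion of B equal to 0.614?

Let X = conversion of B (basis 1 mol B); extent of reaction ξ = X.
Moles: n_B = 1 − X; n_C = 2X.
n_T = Σnᵢ = 1 + X.
Kp = p_C^2 / (p_B) with p_i = (n_i/n_T)·P.
At X = 0.614: the mole-fraction product g(X) = Π y_i^ν_i = 2.421. Since Kp = g(X)·P^{1}, P = (Kp/g)^(1/1) = (9.04/2.421)^(1/1) = 3.73 atm.

P = 3.73 atm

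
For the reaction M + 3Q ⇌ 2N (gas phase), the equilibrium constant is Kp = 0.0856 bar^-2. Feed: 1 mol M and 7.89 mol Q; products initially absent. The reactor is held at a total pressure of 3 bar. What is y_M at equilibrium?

Let X = conversion of M (basis 1 mol M); extent of reaction ξ = X.
At extent ξ: n_M = 1 − X; n_Q = 7.89 − 3X; n_N = 2X.
Summing: n_T = 8.89 − 2X.
y_i = n_i/n_T, p_i = y_i·P. Kp = p_N^2 / (p_M p_Q^3).
Setting this equal to 0.0856 bar^-2 and taking the physical root (0 < X < 1) gives X = 0.570.
Then n_M = 0.43, n_T = 7.75, so y_M = 0.055.

y_M = 0.055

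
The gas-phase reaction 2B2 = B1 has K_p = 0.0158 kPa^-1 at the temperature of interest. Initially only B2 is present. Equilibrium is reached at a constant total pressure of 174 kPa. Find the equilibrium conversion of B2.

X = 0.711

Basis: 1 mol B2 initially; let X = conversion of B2. Extent ξ = 0.5X.
Species balance: n_B2 = 1 − X; n_B1 = 0.5X.
n_T = Σnᵢ = 1 − 0.5X.
With p_i = (n_i/n_T)P, K_p = p_B1 / (p_B2^2).
Equating to 0.0158 kPa^-1 and solving on 0 < X < 1: X = 0.711.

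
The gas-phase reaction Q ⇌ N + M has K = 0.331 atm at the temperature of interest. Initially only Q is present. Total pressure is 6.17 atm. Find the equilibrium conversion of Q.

Take 1 mol Q as basis and let X be its fractional conversion, so ξ = X.
Mole table: n_Q = 1 − X; n_N = X; n_M = X.
Summing: n_T = 1 + X.
y_i = n_i/n_T, p_i = y_i·P. K = p_N p_M / (p_Q).
Equating to 0.331 atm and solving on 0 < X < 1: X = 0.226.

X = 0.226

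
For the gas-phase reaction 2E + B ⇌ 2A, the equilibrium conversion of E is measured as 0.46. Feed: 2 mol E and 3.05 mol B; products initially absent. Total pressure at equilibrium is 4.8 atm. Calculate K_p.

Basis: 2 mol E initially; let X = conversion of E. Extent ξ = X.
Moles: n_E = 2 − 2X; n_B = 3.05 − X; n_A = 2X.
Total moles n_T = 5.05 − X.
At X = 0.46: n_E = 1.08, n_B = 2.59, n_A = 0.92, n_T = 4.59.
p_i = (n_i/n_T)·P. K_p = p_A^2 / (p_E^2 p_B) = 0.268 atm^-1.

K_p = 0.268 atm^-1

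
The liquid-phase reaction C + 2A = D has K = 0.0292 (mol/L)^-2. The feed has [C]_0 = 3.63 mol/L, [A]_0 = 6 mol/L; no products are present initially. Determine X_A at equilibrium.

X = 0.362

Let X = conversion of A; extent ξ = 6X/2 mol/L.
Concentrations: [C] = 3.63 − 3X; [A] = 6 − 6X; [D] = 3X.
K = [D] / ([C] [A]^2).
Equating to 0.0292 (mol/L)^-2: the physical root is X = 0.362.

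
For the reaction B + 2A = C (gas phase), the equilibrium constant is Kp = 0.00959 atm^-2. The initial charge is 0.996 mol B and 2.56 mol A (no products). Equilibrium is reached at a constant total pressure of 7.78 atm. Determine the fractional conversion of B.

Take 0.996 mol B as basis and let X be its fractional conversion, so ξ = 0.996X.
Mole table: n_B = 0.996 − 0.996X; n_A = 2.56 − 1.99X; n_C = 0.996X.
Total moles n_T = 3.56 − 1.99X.
Mole fractions y_i = n_i/n_T; Kp = p_C / (p_B p_A^2) with p_i = y_i·P.
Equating to 0.00959 atm^-2 and solving on 0 < X < 1: X = 0.213.

X = 0.213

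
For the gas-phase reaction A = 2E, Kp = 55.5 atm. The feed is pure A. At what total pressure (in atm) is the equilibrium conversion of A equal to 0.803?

P = 7.64 atm

Let X = conversion of A (basis 1 mol A); extent of reaction ξ = X.
Mole table: n_A = 1 − X; n_E = 2X.
n_T = Σnᵢ = 1 + X.
Kp = p_E^2 / (p_A) with p_i = (n_i/n_T)·P.
At X = 0.803: the mole-fraction product g(X) = Π y_i^ν_i = 7.262. Since Kp = g(X)·P^{1}, P = (Kp/g)^(1/1) = (55.5/7.262)^(1/1) = 7.64 atm.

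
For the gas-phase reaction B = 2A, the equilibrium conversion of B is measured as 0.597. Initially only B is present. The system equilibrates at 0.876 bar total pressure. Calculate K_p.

Basis: 1 mol B initially; let X = conversion of B. Extent ξ = X.
At extent ξ: n_B = 1 − X; n_A = 2X.
n_T = Σnᵢ = 1 + X.
At X = 0.597: n_B = 0.403, n_A = 1.19, n_T = 1.6.
p_i = (n_i/n_T)·P. K_p = p_A^2 / (p_B) = 1.94 bar.

K_p = 1.94 bar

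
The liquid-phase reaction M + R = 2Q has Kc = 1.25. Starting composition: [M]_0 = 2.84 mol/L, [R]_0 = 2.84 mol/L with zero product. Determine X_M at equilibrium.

Let X = conversion of M; extent ξ = 2.84·X mol/L.
Concentrations: [M] = 2.84 − 2.84X; [R] = 2.84 − 2.84X; [Q] = 5.68X.
Kc = [Q]^2 / ([M] [R]).
Equating to 1.25: the physical root is X = 0.359.

X = 0.359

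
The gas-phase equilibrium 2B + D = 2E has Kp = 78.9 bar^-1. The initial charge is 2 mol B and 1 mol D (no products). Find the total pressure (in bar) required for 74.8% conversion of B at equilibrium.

P = 0.998 bar

Take 2 mol B as basis and let X be its fractional conversion, so ξ = X.
Mole table: n_B = 2 − 2X; n_D = 1 − X; n_E = 2X.
Summing: n_T = 3 − X.
Kp = p_E^2 / (p_B^2 p_D) with p_i = (n_i/n_T)·P.
At X = 0.748: the mole-fraction product g(X) = Π y_i^ν_i = 78.74. Since Kp = g(X)·P^{-1}, P = (g/Kp)^(1/1) = (78.74/78.9)^(1/1) = 0.998 bar.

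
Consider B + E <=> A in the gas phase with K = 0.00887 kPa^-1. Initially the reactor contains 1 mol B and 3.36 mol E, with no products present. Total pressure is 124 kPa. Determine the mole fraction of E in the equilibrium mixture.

y_E = 0.744

Take 1 mol B as basis and let X be its fractional conversion, so ξ = X.
Mole table: n_B = 1 − X; n_E = 3.36 − X; n_A = X.
Total moles n_T = 4.36 − X.
Mole fractions y_i = n_i/n_T; K = p_A / (p_B p_E) with p_i = y_i·P.
Setting this equal to 0.00887 kPa^-1 and taking the physical root (0 < X < 1) gives X = 0.450.
Then n_E = 2.91, n_T = 3.91, so y_E = 0.744.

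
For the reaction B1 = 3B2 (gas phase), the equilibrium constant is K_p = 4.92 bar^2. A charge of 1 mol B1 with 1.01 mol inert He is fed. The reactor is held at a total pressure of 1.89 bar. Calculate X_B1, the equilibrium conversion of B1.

X = 0.596

Let X = conversion of B1 (basis 1 mol B1); extent of reaction ξ = X.
At extent ξ: n_B1 = 1 − X; n_B2 = 3X; n_I = 1.01 (inert).
Total moles n_T = 2.01 + 2X.
With p_i = (n_i/n_T)P, K_p = p_B2^3 / (p_B1).
Equating to 4.92 bar^2 and solving on 0 < X < 1: X = 0.596.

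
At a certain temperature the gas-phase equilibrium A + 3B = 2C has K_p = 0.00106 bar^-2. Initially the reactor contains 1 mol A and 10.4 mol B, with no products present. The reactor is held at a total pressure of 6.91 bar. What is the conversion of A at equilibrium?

X = 0.264

Take 1 mol A as basis and let X be its fractional conversion, so ξ = X.
Species balance: n_A = 1 − X; n_B = 10.4 − 3X; n_C = 2X.
n_T = Σnᵢ = 11.4 − 2X.
y_i = n_i/n_T, p_i = y_i·P. K_p = p_C^2 / (p_A p_B^3).
Substituting and setting equal to 0.00106 bar^-2 gives a polynomial in X; the root in (0,1) is X = 0.264.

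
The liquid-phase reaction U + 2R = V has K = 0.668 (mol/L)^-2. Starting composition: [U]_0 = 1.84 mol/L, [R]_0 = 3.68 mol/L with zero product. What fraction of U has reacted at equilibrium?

Let X = conversion of U; extent ξ = 1.84·X mol/L.
Concentrations: [U] = 1.84 − 1.84X; [R] = 3.68 − 3.68X; [V] = 1.84X.
K = [V] / ([U] [R]^2).
This equals 0.668 at X = 0.596 (the root in 0 < X < 1).

X = 0.596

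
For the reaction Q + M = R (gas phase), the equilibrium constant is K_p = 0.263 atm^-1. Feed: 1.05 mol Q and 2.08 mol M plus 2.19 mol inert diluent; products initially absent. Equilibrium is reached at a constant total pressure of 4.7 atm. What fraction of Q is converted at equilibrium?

X = 0.303

Basis: 1.05 mol Q initially; let X = conversion of Q. Extent ξ = 1.05X.
Moles: n_Q = 1.05 − 1.05X; n_M = 2.08 − 1.05X; n_R = 1.05X; n_I = 2.19 (inert).
Summing: n_T = 5.32 − 1.05X.
Mole fractions y_i = n_i/n_T; K_p = p_R / (p_Q p_M) with p_i = y_i·P.
Equating to 0.263 atm^-1 and solving on 0 < X < 1: X = 0.303.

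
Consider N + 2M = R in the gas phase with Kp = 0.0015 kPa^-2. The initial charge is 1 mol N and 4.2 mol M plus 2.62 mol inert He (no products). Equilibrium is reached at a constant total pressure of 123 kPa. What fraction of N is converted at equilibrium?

Basis: 1 mol N initially; let X = conversion of N. Extent ξ = X.
Moles: n_N = 1 − X; n_M = 4.2 − 2X; n_R = X; n_I = 2.62 (inert).
n_T = Σnᵢ = 7.82 − 2X.
Mole fractions y_i = n_i/n_T; Kp = p_R / (p_N p_M^2) with p_i = y_i·P.
Setting this equal to 0.0015 kPa^-2 and taking the physical root (0 < X < 1) gives X = 0.799.

X = 0.799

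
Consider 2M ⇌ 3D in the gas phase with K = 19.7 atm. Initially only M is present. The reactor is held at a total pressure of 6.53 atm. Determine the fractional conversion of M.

X = 0.584

Basis: 1 mol M initially; let X = conversion of M. Extent ξ = 0.5X.
Mole table: n_M = 1 − X; n_D = 1.5X.
n_T = Σnᵢ = 1 + 0.5X.
With p_i = (n_i/n_T)P, K = p_D^3 / (p_M^2).
Substituting and setting equal to 19.7 atm gives a polynomial in X; the root in (0,1) is X = 0.584.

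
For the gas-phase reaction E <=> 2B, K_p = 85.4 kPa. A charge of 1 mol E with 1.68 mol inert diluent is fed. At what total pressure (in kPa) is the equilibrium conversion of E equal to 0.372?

P = 296 kPa

Basis: 1 mol E initially; let X = conversion of E. Extent ξ = X.
Moles: n_E = 1 − X; n_B = 2X; n_I = 1.68 (inert).
Total moles n_T = 2.68 + X.
K_p = p_B^2 / (p_E) with p_i = (n_i/n_T)·P.
At X = 0.372: the mole-fraction product g(X) = Π y_i^ν_i = 0.2888. Since K_p = g(X)·P^{1}, P = (K_p/g)^(1/1) = (85.4/0.2888)^(1/1) = 296 kPa.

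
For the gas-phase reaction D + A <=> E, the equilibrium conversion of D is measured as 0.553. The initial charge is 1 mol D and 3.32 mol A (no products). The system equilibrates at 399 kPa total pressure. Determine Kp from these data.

Take 1 mol D as basis and let X be its fractional conversion, so ξ = X.
Mole table: n_D = 1 − X; n_A = 3.32 − X; n_E = X.
Total moles n_T = 4.32 − X.
At X = 0.553: n_D = 0.447, n_A = 2.77, n_E = 0.553, n_T = 3.77.
p_i = (n_i/n_T)·P. Kp = p_E / (p_D p_A) = 0.00422 kPa^-1.

Kp = 0.00422 kPa^-1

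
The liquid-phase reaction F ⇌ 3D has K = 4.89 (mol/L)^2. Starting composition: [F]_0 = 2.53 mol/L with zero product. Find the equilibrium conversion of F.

X = 0.274

Let X = conversion of F; extent ξ = 2.53·X mol/L.
Concentrations: [F] = 2.53 − 2.53X; [D] = 7.59X.
K = [D]^3 / ([F]).
Equating to 4.89 (mol/L)^2: the physical root is X = 0.274.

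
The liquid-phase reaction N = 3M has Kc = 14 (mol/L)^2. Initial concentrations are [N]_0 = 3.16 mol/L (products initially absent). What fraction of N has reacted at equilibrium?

X = 0.327

Let X = conversion of N; extent ξ = 3.16·X mol/L.
Concentrations: [N] = 3.16 − 3.16X; [M] = 9.48X.
Kc = [M]^3 / ([N]).
Setting equal to 14 and solving for X on (0,1) gives X = 0.327.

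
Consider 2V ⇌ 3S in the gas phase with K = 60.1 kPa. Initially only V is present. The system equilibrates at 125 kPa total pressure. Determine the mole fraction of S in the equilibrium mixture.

y_S = 0.496

Basis: 1 mol V initially; let X = conversion of V. Extent ξ = 0.5X.
At extent ξ: n_V = 1 − X; n_S = 1.5X.
Summing: n_T = 1 + 0.5X.
y_i = n_i/n_T, p_i = y_i·P. K = p_S^3 / (p_V^2).
Substituting and setting equal to 60.1 kPa gives a polynomial in X; the root in (0,1) is X = 0.396.
Then n_S = 0.594, n_T = 1.2, so y_S = 0.496.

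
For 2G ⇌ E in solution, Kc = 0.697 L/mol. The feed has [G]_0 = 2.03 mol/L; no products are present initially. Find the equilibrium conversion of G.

X = 0.557

Let X = conversion of G; extent ξ = 2.03X/2 mol/L.
Concentrations: [G] = 2.03 − 2.03X; [E] = 1.01X.
Kc = [E] / ([G]^2).
This equals 0.697 at X = 0.557 (the root in 0 < X < 1).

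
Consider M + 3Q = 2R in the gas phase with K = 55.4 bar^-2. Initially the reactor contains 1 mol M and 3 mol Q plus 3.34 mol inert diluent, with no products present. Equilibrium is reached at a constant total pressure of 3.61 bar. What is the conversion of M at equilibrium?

Let X = conversion of M (basis 1 mol M); extent of reaction ξ = X.
Moles: n_M = 1 − X; n_Q = 3 − 3X; n_R = 2X; n_I = 3.34 (inert).
n_T = Σnᵢ = 7.34 − 2X.
Mole fractions y_i = n_i/n_T; K = p_R^2 / (p_M p_Q^3) with p_i = y_i·P.
Equating to 55.4 bar^-2 and solving on 0 < X < 1: X = 0.750.

X = 0.750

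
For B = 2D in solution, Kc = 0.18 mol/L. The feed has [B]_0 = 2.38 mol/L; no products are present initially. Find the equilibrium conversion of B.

Let X = conversion of B; extent ξ = 2.38·X mol/L.
Concentrations: [B] = 2.38 − 2.38X; [D] = 4.76X.
Kc = [D]^2 / ([B]).
Equating to 0.18 mol/L: the physical root is X = 0.128.

X = 0.128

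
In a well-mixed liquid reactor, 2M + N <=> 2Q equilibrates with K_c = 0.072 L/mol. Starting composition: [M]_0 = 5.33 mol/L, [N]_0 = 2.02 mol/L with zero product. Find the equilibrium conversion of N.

Let X = conversion of N; extent ξ = 2.02·X mol/L.
Concentrations: [M] = 5.33 − 4.04X; [N] = 2.02 − 2.02X; [Q] = 4.04X.
K_c = [Q]^2 / ([M]^2 [N]).
Solving K_c = 0.072 for X ∈ (0,1): X = 0.316.

X = 0.316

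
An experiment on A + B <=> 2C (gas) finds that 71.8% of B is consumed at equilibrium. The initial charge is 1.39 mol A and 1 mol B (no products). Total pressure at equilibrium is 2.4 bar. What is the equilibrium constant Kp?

Let X = conversion of B (basis 1 mol B); extent of reaction ξ = X.
At extent ξ: n_A = 1.39 − X; n_B = 1 − X; n_C = 2X.
Since Δν = 0, n_T = 2.39 throughout.
At X = 0.718: n_A = 0.672, n_B = 0.282, n_C = 1.44, n_T = 2.39.
p_i = (n_i/n_T)·P. Kp = p_C^2 / (p_A p_B) = 10.9.

Kp = 10.9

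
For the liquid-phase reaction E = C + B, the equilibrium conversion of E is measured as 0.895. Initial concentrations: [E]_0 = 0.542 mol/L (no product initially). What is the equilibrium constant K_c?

K_c = 4.13 mol/L

Let X = conversion of E.
Concentrations: [E] = 0.542 − 0.542X; [C] = 0.542X; [B] = 0.542X.
At X = 0.895: [E] = 0.0569, [C] = 0.485, [B] = 0.485.
K_c = [C] [B] / ([E]) = 4.13 mol/L.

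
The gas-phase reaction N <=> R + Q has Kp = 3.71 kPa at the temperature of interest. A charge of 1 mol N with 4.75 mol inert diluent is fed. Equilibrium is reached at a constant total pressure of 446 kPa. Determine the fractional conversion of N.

X = 0.199

Basis: 1 mol N initially; let X = conversion of N. Extent ξ = X.
At extent ξ: n_N = 1 − X; n_R = X; n_Q = X; n_I = 4.75 (inert).
Summing: n_T = 5.75 + X.
With p_i = (n_i/n_T)P, Kp = p_R p_Q / (p_N).
Substituting and setting equal to 3.71 kPa gives a polynomial in X; the root in (0,1) is X = 0.199.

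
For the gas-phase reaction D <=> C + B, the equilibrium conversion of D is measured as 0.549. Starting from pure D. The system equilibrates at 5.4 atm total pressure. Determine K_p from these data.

K_p = 2.33 atm

Basis: 1 mol D initially; let X = conversion of D. Extent ξ = X.
Species balance: n_D = 1 − X; n_C = X; n_B = X.
n_T = Σnᵢ = 1 + X.
At X = 0.549: n_D = 0.451, n_C = 0.549, n_B = 0.549, n_T = 1.55.
p_i = (n_i/n_T)·P. K_p = p_C p_B / (p_D) = 2.33 atm.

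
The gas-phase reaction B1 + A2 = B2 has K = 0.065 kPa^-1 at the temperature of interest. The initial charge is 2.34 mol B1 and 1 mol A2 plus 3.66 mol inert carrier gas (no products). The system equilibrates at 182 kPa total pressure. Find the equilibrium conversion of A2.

X = 0.751

Basis: 1 mol A2 initially; let X = conversion of A2. Extent ξ = X.
Moles: n_B1 = 2.34 − X; n_A2 = 1 − X; n_B2 = X; n_I = 3.66 (inert).
n_T = Σnᵢ = 7 − X.
y_i = n_i/n_T, p_i = y_i·P. K = p_B2 / (p_B1 p_A2).
Substituting and setting equal to 0.065 kPa^-1 gives a polynomial in X; the root in (0,1) is X = 0.751.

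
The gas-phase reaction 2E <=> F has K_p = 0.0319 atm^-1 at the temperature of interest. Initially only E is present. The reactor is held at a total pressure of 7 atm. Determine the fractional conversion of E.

Let X = conversion of E (basis 1 mol E); extent of reaction ξ = 0.5X.
At extent ξ: n_E = 1 − X; n_F = 0.5X.
n_T = Σnᵢ = 1 − 0.5X.
With p_i = (n_i/n_T)P, K_p = p_F / (p_E^2).
Setting this equal to 0.0319 atm^-1 and taking the physical root (0 < X < 1) gives X = 0.273.

X = 0.273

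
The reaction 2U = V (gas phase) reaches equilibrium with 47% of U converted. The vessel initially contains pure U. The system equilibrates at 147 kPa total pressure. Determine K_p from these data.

K_p = 0.00435 kPa^-1

Let X = conversion of U (basis 1 mol U); extent of reaction ξ = 0.5X.
Moles: n_U = 1 − X; n_V = 0.5X.
n_T = Σnᵢ = 1 − 0.5X.
At X = 0.47: n_U = 0.53, n_V = 0.235, n_T = 0.765.
p_i = (n_i/n_T)·P. K_p = p_V / (p_U^2) = 0.00435 kPa^-1.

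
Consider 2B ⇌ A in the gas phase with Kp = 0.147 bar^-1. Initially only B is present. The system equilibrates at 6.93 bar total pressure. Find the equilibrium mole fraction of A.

y_A = 0.385

Take 1 mol B as basis and let X be its fractional conversion, so ξ = 0.5X.
Mole table: n_B = 1 − X; n_A = 0.5X.
n_T = Σnᵢ = 1 − 0.5X.
Mole fractions y_i = n_i/n_T; Kp = p_A / (p_B^2) with p_i = y_i·P.
This yields a degree-2 equation in X; solving on (0,1), X = 0.556.
Then n_A = 0.278, n_T = 0.722, so y_A = 0.385.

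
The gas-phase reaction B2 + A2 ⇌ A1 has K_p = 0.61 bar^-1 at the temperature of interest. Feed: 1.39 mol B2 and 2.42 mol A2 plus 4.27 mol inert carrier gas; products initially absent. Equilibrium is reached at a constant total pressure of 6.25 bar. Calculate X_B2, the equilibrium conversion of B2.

X = 0.475

Take 1.39 mol B2 as basis and let X be its fractional conversion, so ξ = 1.39X.
At extent ξ: n_B2 = 1.39 − 1.39X; n_A2 = 2.42 − 1.39X; n_A1 = 1.39X; n_I = 4.27 (inert).
Total moles n_T = 8.08 − 1.39X.
y_i = n_i/n_T, p_i = y_i·P. K_p = p_A1 / (p_B2 p_A2).
Equating to 0.61 bar^-1 and solving on 0 < X < 1: X = 0.475.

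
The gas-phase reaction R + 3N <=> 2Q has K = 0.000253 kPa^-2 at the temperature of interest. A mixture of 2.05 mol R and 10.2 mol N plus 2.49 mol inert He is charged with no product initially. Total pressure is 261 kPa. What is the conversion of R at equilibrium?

Basis: 2.05 mol R initially; let X = conversion of R. Extent ξ = 2.05X.
Mole table: n_R = 2.05 − 2.05X; n_N = 10.2 − 6.15X; n_Q = 4.1X; n_I = 2.49 (inert).
Total moles n_T = 14.7 − 4.1X.
Mole fractions y_i = n_i/n_T; K = p_Q^2 / (p_R p_N^3) with p_i = y_i·P.
Equating to 0.000253 kPa^-2 and solving on 0 < X < 1: X = 0.769.

X = 0.769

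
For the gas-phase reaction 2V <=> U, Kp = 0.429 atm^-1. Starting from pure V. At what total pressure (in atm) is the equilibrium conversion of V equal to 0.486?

Basis: 1 mol V initially; let X = conversion of V. Extent ξ = 0.5X.
Mole table: n_V = 1 − X; n_U = 0.5X.
Total moles n_T = 1 − 0.5X.
Kp = p_U / (p_V^2) with p_i = (n_i/n_T)·P.
At X = 0.486: the mole-fraction product g(X) = Π y_i^ν_i = 0.6963. Since Kp = g(X)·P^{-1}, P = (g/Kp)^(1/1) = (0.6963/0.429)^(1/1) = 1.62 atm.

P = 1.62 atm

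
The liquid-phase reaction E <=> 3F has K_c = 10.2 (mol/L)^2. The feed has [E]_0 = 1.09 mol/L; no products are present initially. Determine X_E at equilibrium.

X = 0.530

Let X = conversion of E; extent ξ = 1.09·X mol/L.
Concentrations: [E] = 1.09 − 1.09X; [F] = 3.27X.
K_c = [F]^3 / ([E]).
Equating to 10.2 (mol/L)^2: the physical root is X = 0.530.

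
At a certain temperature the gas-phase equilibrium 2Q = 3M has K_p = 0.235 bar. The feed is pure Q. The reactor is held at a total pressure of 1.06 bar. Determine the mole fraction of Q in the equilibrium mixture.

y_Q = 0.579

Let X = conversion of Q (basis 1 mol Q); extent of reaction ξ = 0.5X.
Species balance: n_Q = 1 − X; n_M = 1.5X.
Summing: n_T = 1 + 0.5X.
y_i = n_i/n_T, p_i = y_i·P. K_p = p_M^3 / (p_Q^2).
This yields a degree-3 equation in X; solving on (0,1), X = 0.326.
Then n_Q = 0.674, n_T = 1.16, so y_Q = 0.579.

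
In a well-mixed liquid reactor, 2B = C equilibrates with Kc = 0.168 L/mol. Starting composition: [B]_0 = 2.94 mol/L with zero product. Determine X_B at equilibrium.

Let X = conversion of B; extent ξ = 2.94X/2 mol/L.
Concentrations: [B] = 2.94 − 2.94X; [C] = 1.47X.
Kc = [C] / ([B]^2).
Setting equal to 0.168 and solving for X on (0,1) gives X = 0.380.

X = 0.380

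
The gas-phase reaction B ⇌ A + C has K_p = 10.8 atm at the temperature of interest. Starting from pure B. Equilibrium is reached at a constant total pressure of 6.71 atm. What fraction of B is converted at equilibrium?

X = 0.785

Basis: 1 mol B initially; let X = conversion of B. Extent ξ = X.
Species balance: n_B = 1 − X; n_A = X; n_C = X.
n_T = Σnᵢ = 1 + X.
y_i = n_i/n_T, p_i = y_i·P. K_p = p_A p_C / (p_B).
Substituting and setting equal to 10.8 atm gives a polynomial in X; the root in (0,1) is X = 0.785.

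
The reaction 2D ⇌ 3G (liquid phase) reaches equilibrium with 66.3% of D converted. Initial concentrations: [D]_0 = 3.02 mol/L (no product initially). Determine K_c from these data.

K_c = 26.2 mol/L

Let X = conversion of D.
Concentrations: [D] = 3.02 − 3.02X; [G] = 4.53X.
At X = 0.663: [D] = 1.02, [G] = 3.
K_c = [G]^3 / ([D]^2) = 26.2 mol/L.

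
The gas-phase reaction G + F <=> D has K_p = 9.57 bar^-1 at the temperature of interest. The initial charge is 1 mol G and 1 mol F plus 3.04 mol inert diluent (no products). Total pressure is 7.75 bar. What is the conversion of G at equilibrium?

X = 0.788

Basis: 1 mol G initially; let X = conversion of G. Extent ξ = X.
At extent ξ: n_G = 1 − X; n_F = 1 − X; n_D = X; n_I = 3.04 (inert).
n_T = Σnᵢ = 5.04 − X.
With p_i = (n_i/n_T)P, K_p = p_D / (p_G p_F).
Equating to 9.57 bar^-1 and solving on 0 < X < 1: X = 0.788.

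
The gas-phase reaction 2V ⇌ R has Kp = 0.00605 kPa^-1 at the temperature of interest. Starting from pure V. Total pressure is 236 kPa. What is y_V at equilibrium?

Let X = conversion of V (basis 1 mol V); extent of reaction ξ = 0.5X.
Species balance: n_V = 1 − X; n_R = 0.5X.
n_T = Σnᵢ = 1 − 0.5X.
With p_i = (n_i/n_T)P, Kp = p_R / (p_V^2).
This yields a degree-2 equation in X; solving on (0,1), X = 0.614.
Then n_V = 0.386, n_T = 0.693, so y_V = 0.557.

y_V = 0.557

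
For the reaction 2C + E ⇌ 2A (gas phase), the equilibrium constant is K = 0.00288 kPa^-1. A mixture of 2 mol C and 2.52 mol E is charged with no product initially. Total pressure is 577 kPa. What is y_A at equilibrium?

y_A = 0.237

Take 2 mol C as basis and let X be its fractional conversion, so ξ = X.
Species balance: n_C = 2 − 2X; n_E = 2.52 − X; n_A = 2X.
n_T = Σnᵢ = 4.52 − X.
With p_i = (n_i/n_T)P, K = p_A^2 / (p_C^2 p_E).
Setting this equal to 0.00288 kPa^-1 and taking the physical root (0 < X < 1) gives X = 0.478.
Then n_A = 0.956, n_T = 4.04, so y_A = 0.237.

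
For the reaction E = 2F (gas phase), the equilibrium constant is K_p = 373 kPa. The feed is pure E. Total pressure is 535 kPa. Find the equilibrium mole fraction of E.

y_E = 0.444

Basis: 1 mol E initially; let X = conversion of E. Extent ξ = X.
Moles: n_E = 1 − X; n_F = 2X.
Total moles n_T = 1 + X.
y_i = n_i/n_T, p_i = y_i·P. K_p = p_F^2 / (p_E).
Equating to 373 kPa and solving on 0 < X < 1: X = 0.385.
Then n_E = 0.615, n_T = 1.39, so y_E = 0.444.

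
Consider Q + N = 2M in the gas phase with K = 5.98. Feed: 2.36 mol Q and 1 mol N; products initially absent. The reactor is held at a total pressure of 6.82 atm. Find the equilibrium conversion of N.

X = 0.759

Let X = conversion of N (basis 1 mol N); extent of reaction ξ = X.
Mole table: n_Q = 2.36 − X; n_N = 1 − X; n_M = 2X.
n_T stays at 3.36 (no change in mole number).
Mole fractions y_i = n_i/n_T; K = p_M^2 / (p_Q p_N) with p_i = y_i·P.
Setting this equal to 5.98 and taking the physical root (0 < X < 1) gives X = 0.759.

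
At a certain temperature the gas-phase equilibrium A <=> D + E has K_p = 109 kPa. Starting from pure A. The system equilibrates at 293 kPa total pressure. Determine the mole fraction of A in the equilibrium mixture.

Basis: 1 mol A initially; let X = conversion of A. Extent ξ = X.
At extent ξ: n_A = 1 − X; n_D = X; n_E = X.
Summing: n_T = 1 + X.
Mole fractions y_i = n_i/n_T; K_p = p_D p_E / (p_A) with p_i = y_i·P.
Substituting and setting equal to 109 kPa gives a polynomial in X; the root in (0,1) is X = 0.521.
Then n_A = 0.479, n_T = 1.52, so y_A = 0.315.

y_A = 0.315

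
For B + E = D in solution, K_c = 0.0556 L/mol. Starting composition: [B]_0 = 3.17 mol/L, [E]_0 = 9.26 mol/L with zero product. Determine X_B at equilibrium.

X = 0.315

Let X = conversion of B; extent ξ = 3.17·X mol/L.
Concentrations: [B] = 3.17 − 3.17X; [E] = 9.26 − 3.17X; [D] = 3.17X.
K_c = [D] / ([B] [E]).
This equals 0.0556 at X = 0.315 (the root in 0 < X < 1).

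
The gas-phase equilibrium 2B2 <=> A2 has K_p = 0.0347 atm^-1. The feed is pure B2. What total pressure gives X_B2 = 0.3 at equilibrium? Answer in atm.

Let X = conversion of B2 (basis 1 mol B2); extent of reaction ξ = 0.5X.
At extent ξ: n_B2 = 1 − X; n_A2 = 0.5X.
Summing: n_T = 1 − 0.5X.
K_p = p_A2 / (p_B2^2) with p_i = (n_i/n_T)·P.
At X = 0.3: the mole-fraction product g(X) = Π y_i^ν_i = 0.2602. Since K_p = g(X)·P^{-1}, P = (g/K_p)^(1/1) = (0.2602/0.0347)^(1/1) = 7.5 atm.

P = 7.5 atm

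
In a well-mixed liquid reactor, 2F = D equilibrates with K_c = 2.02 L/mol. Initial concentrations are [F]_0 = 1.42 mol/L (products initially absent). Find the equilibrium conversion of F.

Let X = conversion of F; extent ξ = 1.42X/2 mol/L.
Concentrations: [F] = 1.42 − 1.42X; [D] = 0.71X.
K_c = [D] / ([F]^2).
This equals 2.02 at X = 0.661 (the root in 0 < X < 1).

X = 0.661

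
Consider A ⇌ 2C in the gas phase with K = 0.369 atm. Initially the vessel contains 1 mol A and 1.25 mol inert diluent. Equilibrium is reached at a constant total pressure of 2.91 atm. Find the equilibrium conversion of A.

Take 1 mol A as basis and let X be its fractional conversion, so ξ = X.
At extent ξ: n_A = 1 − X; n_C = 2X; n_I = 1.25 (inert).
Total moles n_T = 2.25 + X.
With p_i = (n_i/n_T)P, K = p_C^2 / (p_A).
Substituting and setting equal to 0.369 atm gives a polynomial in X; the root in (0,1) is X = 0.244.

X = 0.244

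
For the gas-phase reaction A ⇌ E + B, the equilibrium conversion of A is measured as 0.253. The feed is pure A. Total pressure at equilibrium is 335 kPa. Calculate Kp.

Kp = 22.9 kPa

Take 1 mol A as basis and let X be its fractional conversion, so ξ = X.
At extent ξ: n_A = 1 − X; n_E = X; n_B = X.
n_T = Σnᵢ = 1 + X.
At X = 0.253: n_A = 0.747, n_E = 0.253, n_B = 0.253, n_T = 1.25.
p_i = (n_i/n_T)·P. Kp = p_E p_B / (p_A) = 22.9 kPa.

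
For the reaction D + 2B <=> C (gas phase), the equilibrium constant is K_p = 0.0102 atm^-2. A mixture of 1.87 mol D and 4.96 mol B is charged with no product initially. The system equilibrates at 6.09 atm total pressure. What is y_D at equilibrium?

y_D = 0.253

Let X = conversion of D (basis 1.87 mol D); extent of reaction ξ = 1.87X.
Mole table: n_D = 1.87 − 1.87X; n_B = 4.96 − 3.74X; n_C = 1.87X.
Total moles n_T = 6.83 − 3.74X.
Mole fractions y_i = n_i/n_T; K_p = p_C / (p_D p_B^2) with p_i = y_i·P.
Setting this equal to 0.0102 atm^-2 and taking the physical root (0 < X < 1) gives X = 0.157.
Then n_D = 1.58, n_T = 6.24, so y_D = 0.253.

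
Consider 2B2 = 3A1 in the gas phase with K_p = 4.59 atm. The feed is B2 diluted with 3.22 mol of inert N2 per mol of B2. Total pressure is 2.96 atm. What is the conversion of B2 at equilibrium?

X = 0.643

Take 1 mol B2 as basis and let X be its fractional conversion, so ξ = 0.5X.
At extent ξ: n_B2 = 1 − X; n_A1 = 1.5X; n_I = 3.22 (inert).
n_T = Σnᵢ = 4.22 + 0.5X.
With p_i = (n_i/n_T)P, K_p = p_A1^3 / (p_B2^2).
Substituting and setting equal to 4.59 atm gives a polynomial in X; the root in (0,1) is X = 0.643.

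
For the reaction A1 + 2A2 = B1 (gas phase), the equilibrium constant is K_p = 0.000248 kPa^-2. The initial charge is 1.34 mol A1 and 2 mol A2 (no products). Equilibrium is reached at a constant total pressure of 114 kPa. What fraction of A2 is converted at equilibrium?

Let X = conversion of A2 (basis 2 mol A2); extent of reaction ξ = X.
Moles: n_A1 = 1.34 − X; n_A2 = 2 − 2X; n_B1 = X.
n_T = Σnᵢ = 3.34 − 2X.
With p_i = (n_i/n_T)P, K_p = p_B1 / (p_A1 p_A2^2).
Substituting and setting equal to 0.000248 kPa^-2 gives a polynomial in X; the root in (0,1) is X = 0.498.

X = 0.498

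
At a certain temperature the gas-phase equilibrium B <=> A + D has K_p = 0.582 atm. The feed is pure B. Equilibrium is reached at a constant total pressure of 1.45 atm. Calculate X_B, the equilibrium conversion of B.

Let X = conversion of B (basis 1 mol B); extent of reaction ξ = X.
At extent ξ: n_B = 1 − X; n_A = X; n_D = X.
n_T = Σnᵢ = 1 + X.
With p_i = (n_i/n_T)P, K_p = p_A p_D / (p_B).
Substituting and setting equal to 0.582 atm gives a polynomial in X; the root in (0,1) is X = 0.535.

X = 0.535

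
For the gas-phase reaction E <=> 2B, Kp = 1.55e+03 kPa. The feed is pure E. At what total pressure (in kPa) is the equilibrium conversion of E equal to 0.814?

P = 197 kPa

Basis: 1 mol E initially; let X = conversion of E. Extent ξ = X.
Mole table: n_E = 1 − X; n_B = 2X.
Summing: n_T = 1 + X.
Kp = p_B^2 / (p_E) with p_i = (n_i/n_T)·P.
At X = 0.814: the mole-fraction product g(X) = Π y_i^ν_i = 7.855. Since Kp = g(X)·P^{1}, P = (Kp/g)^(1/1) = (1.55e+03/7.855)^(1/1) = 197 kPa.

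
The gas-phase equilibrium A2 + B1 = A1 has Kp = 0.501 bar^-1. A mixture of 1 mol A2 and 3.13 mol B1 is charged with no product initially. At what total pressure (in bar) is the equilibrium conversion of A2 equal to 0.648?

Let X = conversion of A2 (basis 1 mol A2); extent of reaction ξ = X.
Moles: n_A2 = 1 − X; n_B1 = 3.13 − X; n_A1 = X.
n_T = Σnᵢ = 4.13 − X.
Kp = p_A1 / (p_A2 p_B1) with p_i = (n_i/n_T)·P.
At X = 0.648: the mole-fraction product g(X) = Π y_i^ν_i = 2.583. Since Kp = g(X)·P^{-1}, P = (g/Kp)^(1/1) = (2.583/0.501)^(1/1) = 5.15 bar.

P = 5.15 bar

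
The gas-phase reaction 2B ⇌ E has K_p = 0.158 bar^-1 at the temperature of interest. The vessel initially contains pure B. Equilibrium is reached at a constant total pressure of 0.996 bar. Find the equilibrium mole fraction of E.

y_E = 0.121

Let X = conversion of B (basis 1 mol B); extent of reaction ξ = 0.5X.
At extent ξ: n_B = 1 − X; n_E = 0.5X.
n_T = Σnᵢ = 1 − 0.5X.
y_i = n_i/n_T, p_i = y_i·P. K_p = p_E / (p_B^2).
Equating to 0.158 bar^-1 and solving on 0 < X < 1: X = 0.217.
Then n_E = 0.108, n_T = 0.892, so y_E = 0.121.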